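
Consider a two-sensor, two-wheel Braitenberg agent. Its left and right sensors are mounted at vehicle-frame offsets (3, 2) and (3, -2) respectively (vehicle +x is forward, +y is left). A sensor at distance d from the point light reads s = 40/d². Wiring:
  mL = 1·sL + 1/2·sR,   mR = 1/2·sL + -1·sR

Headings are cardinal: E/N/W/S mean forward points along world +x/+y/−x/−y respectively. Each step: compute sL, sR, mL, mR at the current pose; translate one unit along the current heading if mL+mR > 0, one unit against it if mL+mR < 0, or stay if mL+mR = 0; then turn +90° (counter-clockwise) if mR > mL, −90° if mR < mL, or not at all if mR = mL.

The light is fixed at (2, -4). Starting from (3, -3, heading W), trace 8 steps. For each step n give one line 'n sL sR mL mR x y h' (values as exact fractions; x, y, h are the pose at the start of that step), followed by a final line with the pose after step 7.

n=0: pose=(3,-3,W); sL=8, sR=40/13; mL=124/13, mR=12/13; mL+mR=136/13 → advance +1; mR−mL=-112/13 → turn -1·90°
n=1: pose=(2,-3,N); sL=2, sR=2; mL=3, mR=-1; mL+mR=2 → advance +1; mR−mL=-4 → turn -1·90°
n=2: pose=(2,-2,E); sL=8/5, sR=40/9; mL=172/45, mR=-164/45; mL+mR=8/45 → advance +1; mR−mL=-112/15 → turn -1·90°
n=3: pose=(3,-2,S); sL=4, sR=20; mL=14, mR=-18; mL+mR=-4 → advance -1; mR−mL=-32 → turn -1·90°
n=4: pose=(3,-1,W); sL=8, sR=40/29; mL=252/29, mR=76/29; mL+mR=328/29 → advance +1; mR−mL=-176/29 → turn -1·90°
n=5: pose=(2,-1,N); sL=1, sR=1; mL=3/2, mR=-1/2; mL+mR=1 → advance +1; mR−mL=-2 → turn -1·90°
n=6: pose=(2,0,E); sL=8/9, sR=40/13; mL=284/117, mR=-308/117; mL+mR=-8/39 → advance -1; mR−mL=-592/117 → turn -1·90°
n=7: pose=(1,0,S); sL=20, sR=4; mL=22, mR=6; mL+mR=28 → advance +1; mR−mL=-16 → turn -1·90°

0 8 40/13 124/13 12/13 3 -3 W
1 2 2 3 -1 2 -3 N
2 8/5 40/9 172/45 -164/45 2 -2 E
3 4 20 14 -18 3 -2 S
4 8 40/29 252/29 76/29 3 -1 W
5 1 1 3/2 -1/2 2 -1 N
6 8/9 40/13 284/117 -308/117 2 0 E
7 20 4 22 6 1 0 S
final 1 -1 W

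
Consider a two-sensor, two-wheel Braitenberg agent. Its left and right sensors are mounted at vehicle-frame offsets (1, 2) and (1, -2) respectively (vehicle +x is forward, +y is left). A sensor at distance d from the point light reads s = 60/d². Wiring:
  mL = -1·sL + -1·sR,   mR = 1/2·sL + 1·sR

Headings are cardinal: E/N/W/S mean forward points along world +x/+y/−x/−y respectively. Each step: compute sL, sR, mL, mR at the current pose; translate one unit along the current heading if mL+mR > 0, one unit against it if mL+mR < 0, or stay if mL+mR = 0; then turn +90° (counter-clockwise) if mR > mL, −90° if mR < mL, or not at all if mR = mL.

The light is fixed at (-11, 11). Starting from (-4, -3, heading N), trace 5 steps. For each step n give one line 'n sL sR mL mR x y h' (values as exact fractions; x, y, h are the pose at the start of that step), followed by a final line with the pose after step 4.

n=0: pose=(-4,-3,N); sL=30/97, sR=6/25; mL=-1332/2425, mR=957/2425; mL+mR=-15/97 → advance -1; mR−mL=2289/2425 → turn +1·90°
n=1: pose=(-4,-4,W); sL=12/65, sR=12/41; mL=-1272/2665, mR=1026/2665; mL+mR=-6/65 → advance -1; mR−mL=2298/2665 → turn +1·90°
n=2: pose=(-3,-4,S); sL=15/89, sR=15/73; mL=-2430/6497, mR=3765/12994; mL+mR=-15/178 → advance -1; mR−mL=8625/12994 → turn +1·90°
n=3: pose=(-3,-3,E); sL=4/15, sR=60/337; mL=-2248/5055, mR=1574/5055; mL+mR=-2/15 → advance -1; mR−mL=1274/1685 → turn +1·90°
n=4: pose=(-4,-3,N); sL=30/97, sR=6/25; mL=-1332/2425, mR=957/2425; mL+mR=-15/97 → advance -1; mR−mL=2289/2425 → turn +1·90°

0 30/97 6/25 -1332/2425 957/2425 -4 -3 N
1 12/65 12/41 -1272/2665 1026/2665 -4 -4 W
2 15/89 15/73 -2430/6497 3765/12994 -3 -4 S
3 4/15 60/337 -2248/5055 1574/5055 -3 -3 E
4 30/97 6/25 -1332/2425 957/2425 -4 -3 N
final -4 -4 W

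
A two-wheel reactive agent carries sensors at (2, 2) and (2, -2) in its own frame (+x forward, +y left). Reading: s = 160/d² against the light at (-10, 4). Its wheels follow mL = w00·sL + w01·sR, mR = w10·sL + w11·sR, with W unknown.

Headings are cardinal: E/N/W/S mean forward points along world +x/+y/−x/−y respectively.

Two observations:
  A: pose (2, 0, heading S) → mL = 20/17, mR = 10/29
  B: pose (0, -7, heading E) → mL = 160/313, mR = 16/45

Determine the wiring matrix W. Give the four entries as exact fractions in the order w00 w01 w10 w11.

obs A: pose=(2,0,S) → sL=20/29, sR=20/17, mL=20/17, mR=10/29
obs B: pose=(0,-7,E) → sL=32/45, sR=160/313, mL=160/313, mR=16/45
sensor matrix S = [[20/29, 20/17], [32/45, 160/313]]; det S = -672256/1388781
solve [mL_A; mL_B] = S·[w00; w01] and [mR_A; mR_B] = S·[w10; w11]:
  w00 = 0, w01 = 1, w10 = 1/2, w11 = 0

0 1 1/2 0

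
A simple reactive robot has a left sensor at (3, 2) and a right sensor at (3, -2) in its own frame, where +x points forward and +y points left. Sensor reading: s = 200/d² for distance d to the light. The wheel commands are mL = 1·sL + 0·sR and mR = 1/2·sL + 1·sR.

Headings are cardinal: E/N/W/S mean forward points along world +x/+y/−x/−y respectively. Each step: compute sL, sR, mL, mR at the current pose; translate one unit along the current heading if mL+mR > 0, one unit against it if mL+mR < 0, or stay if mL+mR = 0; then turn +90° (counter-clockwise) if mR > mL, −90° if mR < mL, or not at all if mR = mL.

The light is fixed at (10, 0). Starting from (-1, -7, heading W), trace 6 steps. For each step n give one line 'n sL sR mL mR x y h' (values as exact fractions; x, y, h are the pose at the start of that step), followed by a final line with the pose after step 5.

0 200/277 200/221 200/277 77500/61217 -1 -7 W
1 1 25/37 1 87/74 -2 -7 S
2 200/117 200/181 200/117 41500/21177 -2 -8 E
3 100/97 100/53 100/97 12350/5141 -1 -8 N
4 200/277 200/221 200/277 77500/61217 -1 -7 W
5 1 25/37 1 87/74 -2 -7 S
final -2 -8 E

n=0: pose=(-1,-7,W); sL=200/277, sR=200/221; mL=200/277, mR=77500/61217; mL+mR=121700/61217 → advance +1; mR−mL=33300/61217 → turn +1·90°
n=1: pose=(-2,-7,S); sL=1, sR=25/37; mL=1, mR=87/74; mL+mR=161/74 → advance +1; mR−mL=13/74 → turn +1·90°
n=2: pose=(-2,-8,E); sL=200/117, sR=200/181; mL=200/117, mR=41500/21177; mL+mR=25900/7059 → advance +1; mR−mL=5300/21177 → turn +1·90°
n=3: pose=(-1,-8,N); sL=100/97, sR=100/53; mL=100/97, mR=12350/5141; mL+mR=17650/5141 → advance +1; mR−mL=7050/5141 → turn +1·90°
n=4: pose=(-1,-7,W); sL=200/277, sR=200/221; mL=200/277, mR=77500/61217; mL+mR=121700/61217 → advance +1; mR−mL=33300/61217 → turn +1·90°
n=5: pose=(-2,-7,S); sL=1, sR=25/37; mL=1, mR=87/74; mL+mR=161/74 → advance +1; mR−mL=13/74 → turn +1·90°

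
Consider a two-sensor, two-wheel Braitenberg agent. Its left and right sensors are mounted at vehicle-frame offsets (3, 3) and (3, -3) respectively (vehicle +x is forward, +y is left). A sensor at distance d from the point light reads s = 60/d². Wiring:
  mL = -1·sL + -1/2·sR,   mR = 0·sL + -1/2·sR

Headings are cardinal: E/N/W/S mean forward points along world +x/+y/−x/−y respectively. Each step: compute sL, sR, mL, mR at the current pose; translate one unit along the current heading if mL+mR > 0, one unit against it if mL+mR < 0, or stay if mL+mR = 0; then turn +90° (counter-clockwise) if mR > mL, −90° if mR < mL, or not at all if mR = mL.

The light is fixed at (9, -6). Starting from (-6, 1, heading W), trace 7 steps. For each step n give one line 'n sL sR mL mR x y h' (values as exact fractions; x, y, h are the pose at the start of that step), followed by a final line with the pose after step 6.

0 3/17 15/106 -891/3604 -15/212 -6 1 W
1 60/137 12/61 -4482/8357 -6/61 -5 1 S
2 30/121 30/73 -4005/8833 -15/73 -5 2 E
3 12/89 12/53 -1170/4717 -6/53 -6 2 N
4 3/17 15/106 -891/3604 -15/212 -6 1 W
5 60/137 12/61 -4482/8357 -6/61 -5 1 S
6 30/121 30/73 -4005/8833 -15/73 -5 2 E
final -6 2 N

n=0: pose=(-6,1,W); sL=3/17, sR=15/106; mL=-891/3604, mR=-15/212; mL+mR=-573/1802 → advance -1; mR−mL=3/17 → turn +1·90°
n=1: pose=(-5,1,S); sL=60/137, sR=12/61; mL=-4482/8357, mR=-6/61; mL+mR=-5304/8357 → advance -1; mR−mL=60/137 → turn +1·90°
n=2: pose=(-5,2,E); sL=30/121, sR=30/73; mL=-4005/8833, mR=-15/73; mL+mR=-5820/8833 → advance -1; mR−mL=30/121 → turn +1·90°
n=3: pose=(-6,2,N); sL=12/89, sR=12/53; mL=-1170/4717, mR=-6/53; mL+mR=-1704/4717 → advance -1; mR−mL=12/89 → turn +1·90°
n=4: pose=(-6,1,W); sL=3/17, sR=15/106; mL=-891/3604, mR=-15/212; mL+mR=-573/1802 → advance -1; mR−mL=3/17 → turn +1·90°
n=5: pose=(-5,1,S); sL=60/137, sR=12/61; mL=-4482/8357, mR=-6/61; mL+mR=-5304/8357 → advance -1; mR−mL=60/137 → turn +1·90°
n=6: pose=(-5,2,E); sL=30/121, sR=30/73; mL=-4005/8833, mR=-15/73; mL+mR=-5820/8833 → advance -1; mR−mL=30/121 → turn +1·90°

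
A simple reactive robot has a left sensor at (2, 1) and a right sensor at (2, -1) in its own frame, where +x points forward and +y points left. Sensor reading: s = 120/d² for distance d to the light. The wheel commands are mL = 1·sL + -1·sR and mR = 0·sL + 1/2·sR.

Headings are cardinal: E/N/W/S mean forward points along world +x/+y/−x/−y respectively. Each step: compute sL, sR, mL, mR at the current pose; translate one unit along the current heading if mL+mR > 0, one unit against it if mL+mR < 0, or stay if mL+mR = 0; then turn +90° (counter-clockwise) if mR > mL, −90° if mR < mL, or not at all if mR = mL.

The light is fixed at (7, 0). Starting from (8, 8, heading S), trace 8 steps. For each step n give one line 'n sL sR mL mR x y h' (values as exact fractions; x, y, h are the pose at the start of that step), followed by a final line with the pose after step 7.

n=0: pose=(8,8,S); sL=3, sR=10/3; mL=-1/3, mR=5/3; mL+mR=4/3 → advance +1; mR−mL=2 → turn +1·90°
n=1: pose=(8,7,E); sL=120/73, sR=8/3; mL=-224/219, mR=4/3; mL+mR=68/219 → advance +1; mR−mL=172/73 → turn +1·90°
n=2: pose=(9,7,N); sL=60/41, sR=4/3; mL=16/123, mR=2/3; mL+mR=98/123 → advance +1; mR−mL=22/41 → turn +1·90°
n=3: pose=(9,8,W); sL=120/49, sR=40/27; mL=1280/1323, mR=20/27; mL+mR=2260/1323 → advance +1; mR−mL=-100/441 → turn -1·90°
n=4: pose=(8,8,N); sL=6/5, sR=15/13; mL=3/65, mR=15/26; mL+mR=81/130 → advance +1; mR−mL=69/130 → turn +1·90°
n=5: pose=(8,9,W); sL=24/13, sR=120/101; mL=864/1313, mR=60/101; mL+mR=1644/1313 → advance +1; mR−mL=-84/1313 → turn -1·90°
n=6: pose=(7,9,N); sL=60/61, sR=60/61; mL=0, mR=30/61; mL+mR=30/61 → advance +1; mR−mL=30/61 → turn +1·90°
n=7: pose=(7,10,W); sL=24/17, sR=24/25; mL=192/425, mR=12/25; mL+mR=396/425 → advance +1; mR−mL=12/425 → turn +1·90°

0 3 10/3 -1/3 5/3 8 8 S
1 120/73 8/3 -224/219 4/3 8 7 E
2 60/41 4/3 16/123 2/3 9 7 N
3 120/49 40/27 1280/1323 20/27 9 8 W
4 6/5 15/13 3/65 15/26 8 8 N
5 24/13 120/101 864/1313 60/101 8 9 W
6 60/61 60/61 0 30/61 7 9 N
7 24/17 24/25 192/425 12/25 7 10 W
final 6 10 S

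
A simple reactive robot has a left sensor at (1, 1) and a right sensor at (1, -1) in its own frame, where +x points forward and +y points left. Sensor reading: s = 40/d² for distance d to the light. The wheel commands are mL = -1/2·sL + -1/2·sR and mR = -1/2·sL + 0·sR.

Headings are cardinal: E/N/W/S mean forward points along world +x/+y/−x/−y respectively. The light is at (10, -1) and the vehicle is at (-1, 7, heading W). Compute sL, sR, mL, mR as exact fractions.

40/193 8/45 -1672/8685 -20/193

left sensor world pos  = (-2, 6); dL² = 193
right sensor world pos = (-2, 8); dR² = 225
sL = 40/193 = 40/193
sR = 40/225 = 8/45
mL = -1/2·sL + -1/2·sR = -1672/8685
mR = -1/2·sL + 0·sR = -20/193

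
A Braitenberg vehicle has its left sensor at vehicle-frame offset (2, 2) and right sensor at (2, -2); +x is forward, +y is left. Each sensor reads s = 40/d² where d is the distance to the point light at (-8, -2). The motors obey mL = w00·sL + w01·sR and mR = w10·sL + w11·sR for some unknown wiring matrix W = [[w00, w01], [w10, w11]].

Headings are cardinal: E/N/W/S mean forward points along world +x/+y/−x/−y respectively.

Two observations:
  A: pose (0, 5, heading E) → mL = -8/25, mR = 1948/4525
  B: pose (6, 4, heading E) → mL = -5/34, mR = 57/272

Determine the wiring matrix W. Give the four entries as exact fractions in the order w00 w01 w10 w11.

obs A: pose=(0,5,E) → sL=40/181, sR=8/25, mL=-8/25, mR=1948/4525
obs B: pose=(6,4,E) → sL=1/8, sR=5/34, mL=-5/34, mR=57/272
sensor matrix S = [[40/181, 8/25], [1/8, 5/34]]; det S = -577/76925
solve [mL_A; mL_B] = S·[w00; w01] and [mR_A; mR_B] = S·[w10; w11]:
  w00 = 0, w01 = -1, w10 = 1/2, w11 = 1

0 -1 1/2 1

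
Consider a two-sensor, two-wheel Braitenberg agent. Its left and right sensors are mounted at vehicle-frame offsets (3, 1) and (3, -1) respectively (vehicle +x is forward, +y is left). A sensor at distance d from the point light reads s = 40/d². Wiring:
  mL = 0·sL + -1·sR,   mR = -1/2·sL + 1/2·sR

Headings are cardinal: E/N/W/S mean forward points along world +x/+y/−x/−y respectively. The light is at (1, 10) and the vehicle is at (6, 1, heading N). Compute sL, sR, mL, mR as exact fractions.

10/13 5/9 -5/9 -25/234

left sensor world pos  = (5, 4); dL² = 52
right sensor world pos = (7, 4); dR² = 72
sL = 40/52 = 10/13
sR = 40/72 = 5/9
mL = 0·sL + -1·sR = -5/9
mR = -1/2·sL + 1/2·sR = -25/234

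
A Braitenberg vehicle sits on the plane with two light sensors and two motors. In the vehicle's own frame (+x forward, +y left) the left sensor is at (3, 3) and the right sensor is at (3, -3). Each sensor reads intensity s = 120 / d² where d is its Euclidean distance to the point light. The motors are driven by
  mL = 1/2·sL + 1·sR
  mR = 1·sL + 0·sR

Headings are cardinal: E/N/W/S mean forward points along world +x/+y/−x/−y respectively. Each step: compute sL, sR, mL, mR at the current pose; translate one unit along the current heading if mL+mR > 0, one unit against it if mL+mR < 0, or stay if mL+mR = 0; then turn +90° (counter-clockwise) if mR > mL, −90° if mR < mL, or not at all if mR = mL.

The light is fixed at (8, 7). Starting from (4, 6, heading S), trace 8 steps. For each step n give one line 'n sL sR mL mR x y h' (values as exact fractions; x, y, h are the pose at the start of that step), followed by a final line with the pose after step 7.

0 120/17 24/13 1188/221 120/17 4 6 S
1 60 60/13 450/13 60 4 5 E
2 120/37 120 4500/37 120/37 5 5 N
3 30 15/2 45/2 30 5 6 E
4 120/29 24 756/29 120/29 6 6 N
5 12 12 18 12 6 7 E
6 120/13 24/5 612/65 120/13 7 7 S
7 15/4 6 63/8 15/4 7 6 W
final 6 6 N

n=0: pose=(4,6,S); sL=120/17, sR=24/13; mL=1188/221, mR=120/17; mL+mR=2748/221 → advance +1; mR−mL=372/221 → turn +1·90°
n=1: pose=(4,5,E); sL=60, sR=60/13; mL=450/13, mR=60; mL+mR=1230/13 → advance +1; mR−mL=330/13 → turn +1·90°
n=2: pose=(5,5,N); sL=120/37, sR=120; mL=4500/37, mR=120/37; mL+mR=4620/37 → advance +1; mR−mL=-4380/37 → turn -1·90°
n=3: pose=(5,6,E); sL=30, sR=15/2; mL=45/2, mR=30; mL+mR=105/2 → advance +1; mR−mL=15/2 → turn +1·90°
n=4: pose=(6,6,N); sL=120/29, sR=24; mL=756/29, mR=120/29; mL+mR=876/29 → advance +1; mR−mL=-636/29 → turn -1·90°
n=5: pose=(6,7,E); sL=12, sR=12; mL=18, mR=12; mL+mR=30 → advance +1; mR−mL=-6 → turn -1·90°
n=6: pose=(7,7,S); sL=120/13, sR=24/5; mL=612/65, mR=120/13; mL+mR=1212/65 → advance +1; mR−mL=-12/65 → turn -1·90°
n=7: pose=(7,6,W); sL=15/4, sR=6; mL=63/8, mR=15/4; mL+mR=93/8 → advance +1; mR−mL=-33/8 → turn -1·90°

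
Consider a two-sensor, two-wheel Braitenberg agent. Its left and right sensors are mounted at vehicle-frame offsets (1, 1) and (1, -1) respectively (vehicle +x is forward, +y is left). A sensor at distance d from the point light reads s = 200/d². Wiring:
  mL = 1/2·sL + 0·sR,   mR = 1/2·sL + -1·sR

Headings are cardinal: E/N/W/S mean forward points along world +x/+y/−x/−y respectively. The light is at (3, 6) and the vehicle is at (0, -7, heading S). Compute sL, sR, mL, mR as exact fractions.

left sensor world pos  = (1, -8); dL² = 200
right sensor world pos = (-1, -8); dR² = 212
sL = 200/200 = 1
sR = 200/212 = 50/53
mL = 1/2·sL + 0·sR = 1/2
mR = 1/2·sL + -1·sR = -47/106

1 50/53 1/2 -47/106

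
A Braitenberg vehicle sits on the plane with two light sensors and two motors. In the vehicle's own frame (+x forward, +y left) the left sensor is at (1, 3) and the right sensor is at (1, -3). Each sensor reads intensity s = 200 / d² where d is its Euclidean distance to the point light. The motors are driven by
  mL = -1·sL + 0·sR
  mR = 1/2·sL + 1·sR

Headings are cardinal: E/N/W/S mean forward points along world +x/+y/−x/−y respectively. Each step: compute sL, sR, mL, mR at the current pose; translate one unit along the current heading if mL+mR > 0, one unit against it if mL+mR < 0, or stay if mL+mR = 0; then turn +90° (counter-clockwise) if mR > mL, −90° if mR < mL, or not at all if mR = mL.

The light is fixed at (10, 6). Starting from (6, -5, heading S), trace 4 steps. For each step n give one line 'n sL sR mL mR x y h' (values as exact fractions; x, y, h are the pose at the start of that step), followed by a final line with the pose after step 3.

n=0: pose=(6,-5,S); sL=40/29, sR=200/193; mL=-40/29, mR=9660/5597; mL+mR=1940/5597 → advance +1; mR−mL=17380/5597 → turn +1·90°
n=1: pose=(6,-6,E); sL=20/9, sR=100/117; mL=-20/9, mR=230/117; mL+mR=-10/39 → advance -1; mR−mL=490/117 → turn +1·90°
n=2: pose=(5,-6,N); sL=40/37, sR=8/5; mL=-40/37, mR=396/185; mL+mR=196/185 → advance +1; mR−mL=596/185 → turn +1·90°
n=3: pose=(5,-5,W); sL=25/29, sR=2; mL=-25/29, mR=141/58; mL+mR=91/58 → advance +1; mR−mL=191/58 → turn +1·90°

0 40/29 200/193 -40/29 9660/5597 6 -5 S
1 20/9 100/117 -20/9 230/117 6 -6 E
2 40/37 8/5 -40/37 396/185 5 -6 N
3 25/29 2 -25/29 141/58 5 -5 W
final 4 -5 S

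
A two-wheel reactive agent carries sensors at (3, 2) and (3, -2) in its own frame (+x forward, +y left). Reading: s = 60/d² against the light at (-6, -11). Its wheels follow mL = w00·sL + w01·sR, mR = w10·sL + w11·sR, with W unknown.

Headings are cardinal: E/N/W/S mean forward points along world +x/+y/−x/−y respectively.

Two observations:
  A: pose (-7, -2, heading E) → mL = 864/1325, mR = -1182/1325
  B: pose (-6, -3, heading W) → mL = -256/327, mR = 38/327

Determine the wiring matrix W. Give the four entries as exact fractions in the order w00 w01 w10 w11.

-1 1 1/2 -1

obs A: pose=(-7,-2,E) → sL=12/25, sR=60/53, mL=864/1325, mR=-1182/1325
obs B: pose=(-6,-3,W) → sL=4/3, sR=60/109, mL=-256/327, mR=38/327
sensor matrix S = [[12/25, 60/53], [4/3, 60/109]]; det S = -35968/28885
solve [mL_A; mL_B] = S·[w00; w01] and [mR_A; mR_B] = S·[w10; w11]:
  w00 = -1, w01 = 1, w10 = 1/2, w11 = -1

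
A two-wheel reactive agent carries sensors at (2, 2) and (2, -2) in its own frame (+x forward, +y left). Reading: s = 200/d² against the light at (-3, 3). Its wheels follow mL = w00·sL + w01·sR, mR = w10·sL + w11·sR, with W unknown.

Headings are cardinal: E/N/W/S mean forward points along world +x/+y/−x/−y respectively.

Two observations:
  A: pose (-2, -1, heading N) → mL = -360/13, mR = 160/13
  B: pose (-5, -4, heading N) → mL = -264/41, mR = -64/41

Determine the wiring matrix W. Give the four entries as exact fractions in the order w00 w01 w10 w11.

-1/2 -1/2 1/2 -1/2

obs A: pose=(-2,-1,N) → sL=40, sR=200/13, mL=-360/13, mR=160/13
obs B: pose=(-5,-4,N) → sL=200/41, sR=8, mL=-264/41, mR=-64/41
sensor matrix S = [[40, 200/13], [200/41, 8]]; det S = 130560/533
solve [mL_A; mL_B] = S·[w00; w01] and [mR_A; mR_B] = S·[w10; w11]:
  w00 = -1/2, w01 = -1/2, w10 = 1/2, w11 = -1/2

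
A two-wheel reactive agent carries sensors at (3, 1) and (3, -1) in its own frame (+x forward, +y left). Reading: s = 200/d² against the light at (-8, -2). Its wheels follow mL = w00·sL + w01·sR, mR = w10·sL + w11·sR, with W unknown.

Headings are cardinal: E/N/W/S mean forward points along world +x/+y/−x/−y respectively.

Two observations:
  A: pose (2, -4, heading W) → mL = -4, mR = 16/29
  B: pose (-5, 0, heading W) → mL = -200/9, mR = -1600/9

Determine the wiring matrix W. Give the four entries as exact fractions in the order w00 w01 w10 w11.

0 -1 -1 1

obs A: pose=(2,-4,W) → sL=100/29, sR=4, mL=-4, mR=16/29
obs B: pose=(-5,0,W) → sL=200, sR=200/9, mL=-200/9, mR=-1600/9
sensor matrix S = [[100/29, 4], [200, 200/9]]; det S = -188800/261
solve [mL_A; mL_B] = S·[w00; w01] and [mR_A; mR_B] = S·[w10; w11]:
  w00 = 0, w01 = -1, w10 = -1, w11 = 1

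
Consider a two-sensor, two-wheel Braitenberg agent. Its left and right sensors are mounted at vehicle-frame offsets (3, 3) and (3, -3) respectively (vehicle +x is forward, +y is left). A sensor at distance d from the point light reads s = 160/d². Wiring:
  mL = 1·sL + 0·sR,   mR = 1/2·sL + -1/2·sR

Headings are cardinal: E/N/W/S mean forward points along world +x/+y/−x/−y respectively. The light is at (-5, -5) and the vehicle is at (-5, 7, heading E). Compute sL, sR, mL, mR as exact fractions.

80/117 16/9 80/117 -64/117

left sensor world pos  = (-2, 10); dL² = 234
right sensor world pos = (-2, 4); dR² = 90
sL = 160/234 = 80/117
sR = 160/90 = 16/9
mL = 1·sL + 0·sR = 80/117
mR = 1/2·sL + -1/2·sR = -64/117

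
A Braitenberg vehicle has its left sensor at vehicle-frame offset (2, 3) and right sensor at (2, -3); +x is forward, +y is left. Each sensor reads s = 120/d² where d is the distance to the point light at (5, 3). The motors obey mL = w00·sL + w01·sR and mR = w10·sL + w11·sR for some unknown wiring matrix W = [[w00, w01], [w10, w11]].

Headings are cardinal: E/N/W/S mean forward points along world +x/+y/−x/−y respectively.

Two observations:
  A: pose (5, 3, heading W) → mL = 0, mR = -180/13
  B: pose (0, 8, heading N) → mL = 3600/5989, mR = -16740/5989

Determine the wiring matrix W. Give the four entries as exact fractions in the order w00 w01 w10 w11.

-1/2 1/2 -1/2 -1

obs A: pose=(5,3,W) → sL=120/13, sR=120/13, mL=0, mR=-180/13
obs B: pose=(0,8,N) → sL=120/113, sR=120/53, mL=3600/5989, mR=-16740/5989
sensor matrix S = [[120/13, 120/13], [120/113, 120/53]]; det S = 864000/77857
solve [mL_A; mL_B] = S·[w00; w01] and [mR_A; mR_B] = S·[w10; w11]:
  w00 = -1/2, w01 = 1/2, w10 = -1/2, w11 = -1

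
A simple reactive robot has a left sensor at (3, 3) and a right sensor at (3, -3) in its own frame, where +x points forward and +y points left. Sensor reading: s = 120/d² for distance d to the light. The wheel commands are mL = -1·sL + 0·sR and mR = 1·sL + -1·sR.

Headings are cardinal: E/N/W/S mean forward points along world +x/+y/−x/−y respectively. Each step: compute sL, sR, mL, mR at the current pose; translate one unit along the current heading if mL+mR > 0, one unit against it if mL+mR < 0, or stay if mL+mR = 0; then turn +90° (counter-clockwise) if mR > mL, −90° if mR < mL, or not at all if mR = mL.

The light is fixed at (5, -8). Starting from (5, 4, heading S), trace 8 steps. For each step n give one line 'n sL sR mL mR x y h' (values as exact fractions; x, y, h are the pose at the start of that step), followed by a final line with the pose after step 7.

n=0: pose=(5,4,S); sL=4/3, sR=4/3; mL=-4/3, mR=0; mL+mR=-4/3 → advance -1; mR−mL=4/3 → turn +1·90°
n=1: pose=(5,5,E); sL=24/53, sR=120/109; mL=-24/53, mR=-3744/5777; mL+mR=-120/109 → advance -1; mR−mL=-1128/5777 → turn -1·90°
n=2: pose=(4,5,S); sL=15/13, sR=30/29; mL=-15/13, mR=45/377; mL+mR=-30/29 → advance -1; mR−mL=480/377 → turn +1·90°
n=3: pose=(4,6,E); sL=120/293, sR=24/25; mL=-120/293, mR=-4032/7325; mL+mR=-24/25 → advance -1; mR−mL=-1032/7325 → turn -1·90°
n=4: pose=(3,6,S); sL=60/61, sR=60/73; mL=-60/61, mR=720/4453; mL+mR=-60/73 → advance -1; mR−mL=5100/4453 → turn +1·90°
n=5: pose=(3,7,E); sL=24/65, sR=24/29; mL=-24/65, mR=-864/1885; mL+mR=-24/29 → advance -1; mR−mL=-168/1885 → turn -1·90°
n=6: pose=(2,7,S); sL=5/6, sR=2/3; mL=-5/6, mR=1/6; mL+mR=-2/3 → advance -1; mR−mL=1 → turn +1·90°
n=7: pose=(2,8,E); sL=120/361, sR=120/169; mL=-120/361, mR=-23040/61009; mL+mR=-120/169 → advance -1; mR−mL=-2760/61009 → turn -1·90°

0 4/3 4/3 -4/3 0 5 4 S
1 24/53 120/109 -24/53 -3744/5777 5 5 E
2 15/13 30/29 -15/13 45/377 4 5 S
3 120/293 24/25 -120/293 -4032/7325 4 6 E
4 60/61 60/73 -60/61 720/4453 3 6 S
5 24/65 24/29 -24/65 -864/1885 3 7 E
6 5/6 2/3 -5/6 1/6 2 7 S
7 120/361 120/169 -120/361 -23040/61009 2 8 E
final 1 8 S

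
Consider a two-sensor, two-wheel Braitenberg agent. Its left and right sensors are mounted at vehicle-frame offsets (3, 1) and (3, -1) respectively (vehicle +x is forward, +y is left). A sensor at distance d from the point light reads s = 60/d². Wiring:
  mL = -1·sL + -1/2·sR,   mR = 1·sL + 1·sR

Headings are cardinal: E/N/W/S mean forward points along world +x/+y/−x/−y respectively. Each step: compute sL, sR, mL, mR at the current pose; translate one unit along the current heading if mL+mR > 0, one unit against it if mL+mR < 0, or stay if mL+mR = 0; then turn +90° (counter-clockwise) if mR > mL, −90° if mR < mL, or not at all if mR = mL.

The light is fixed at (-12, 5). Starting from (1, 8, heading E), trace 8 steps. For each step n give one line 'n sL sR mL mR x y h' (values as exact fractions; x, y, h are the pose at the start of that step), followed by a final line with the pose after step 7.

n=0: pose=(1,8,E); sL=15/68, sR=3/13; mL=-297/884, mR=399/884; mL+mR=3/26 → advance +1; mR−mL=174/221 → turn +1·90°
n=1: pose=(2,8,N); sL=12/41, sR=20/87; mL=-1454/3567, mR=1864/3567; mL+mR=10/87 → advance +1; mR−mL=1106/1189 → turn +1·90°
n=2: pose=(2,9,W); sL=6/13, sR=30/73; mL=-633/949, mR=828/949; mL+mR=15/73 → advance +1; mR−mL=1461/949 → turn +1·90°
n=3: pose=(1,9,S); sL=60/197, sR=12/29; mL=-2922/5713, mR=4104/5713; mL+mR=6/29 → advance +1; mR−mL=7026/5713 → turn +1·90°
n=4: pose=(1,8,E); sL=15/68, sR=3/13; mL=-297/884, mR=399/884; mL+mR=3/26 → advance +1; mR−mL=174/221 → turn +1·90°
n=5: pose=(2,8,N); sL=12/41, sR=20/87; mL=-1454/3567, mR=1864/3567; mL+mR=10/87 → advance +1; mR−mL=1106/1189 → turn +1·90°
n=6: pose=(2,9,W); sL=6/13, sR=30/73; mL=-633/949, mR=828/949; mL+mR=15/73 → advance +1; mR−mL=1461/949 → turn +1·90°
n=7: pose=(1,9,S); sL=60/197, sR=12/29; mL=-2922/5713, mR=4104/5713; mL+mR=6/29 → advance +1; mR−mL=7026/5713 → turn +1·90°

0 15/68 3/13 -297/884 399/884 1 8 E
1 12/41 20/87 -1454/3567 1864/3567 2 8 N
2 6/13 30/73 -633/949 828/949 2 9 W
3 60/197 12/29 -2922/5713 4104/5713 1 9 S
4 15/68 3/13 -297/884 399/884 1 8 E
5 12/41 20/87 -1454/3567 1864/3567 2 8 N
6 6/13 30/73 -633/949 828/949 2 9 W
7 60/197 12/29 -2922/5713 4104/5713 1 9 S
final 1 8 E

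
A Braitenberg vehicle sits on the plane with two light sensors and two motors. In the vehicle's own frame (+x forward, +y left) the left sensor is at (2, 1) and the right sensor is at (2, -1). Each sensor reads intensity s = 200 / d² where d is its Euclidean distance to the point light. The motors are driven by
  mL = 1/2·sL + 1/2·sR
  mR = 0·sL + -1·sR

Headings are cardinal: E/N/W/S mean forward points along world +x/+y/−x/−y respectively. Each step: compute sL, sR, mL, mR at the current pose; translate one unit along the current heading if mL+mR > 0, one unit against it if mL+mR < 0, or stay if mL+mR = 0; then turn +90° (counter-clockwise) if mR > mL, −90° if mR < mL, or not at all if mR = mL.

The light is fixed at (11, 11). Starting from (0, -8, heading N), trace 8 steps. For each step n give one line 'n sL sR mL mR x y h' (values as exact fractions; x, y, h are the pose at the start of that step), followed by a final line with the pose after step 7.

n=0: pose=(0,-8,N); sL=200/433, sR=200/389; mL=82200/168437, mR=-200/389; mL+mR=-4400/168437 → advance -1; mR−mL=-168800/168437 → turn -1·90°
n=1: pose=(0,-9,E); sL=100/221, sR=100/261; mL=24100/57681, mR=-100/261; mL+mR=2000/57681 → advance +1; mR−mL=-15400/19227 → turn -1·90°
n=2: pose=(1,-9,S); sL=40/113, sR=40/121; mL=4680/13673, mR=-40/121; mL+mR=160/13673 → advance +1; mR−mL=-9200/13673 → turn -1·90°
n=3: pose=(1,-10,W); sL=50/157, sR=25/68; mL=7325/21352, mR=-25/68; mL+mR=-525/21352 → advance -1; mR−mL=-15175/21352 → turn -1·90°
n=4: pose=(2,-10,N); sL=200/461, sR=8/17; mL=3544/7837, mR=-8/17; mL+mR=-144/7837 → advance -1; mR−mL=-7232/7837 → turn -1·90°
n=5: pose=(2,-11,E); sL=20/49, sR=100/289; mL=5340/14161, mR=-100/289; mL+mR=440/14161 → advance +1; mR−mL=-10240/14161 → turn -1·90°
n=6: pose=(3,-11,S); sL=8/25, sR=200/657; mL=5128/16425, mR=-200/657; mL+mR=128/16425 → advance +1; mR−mL=-3376/5475 → turn -1·90°
n=7: pose=(3,-12,W); sL=50/169, sR=25/73; mL=7875/24674, mR=-25/73; mL+mR=-575/24674 → advance -1; mR−mL=-16325/24674 → turn -1·90°

0 200/433 200/389 82200/168437 -200/389 0 -8 N
1 100/221 100/261 24100/57681 -100/261 0 -9 E
2 40/113 40/121 4680/13673 -40/121 1 -9 S
3 50/157 25/68 7325/21352 -25/68 1 -10 W
4 200/461 8/17 3544/7837 -8/17 2 -10 N
5 20/49 100/289 5340/14161 -100/289 2 -11 E
6 8/25 200/657 5128/16425 -200/657 3 -11 S
7 50/169 25/73 7875/24674 -25/73 3 -12 W
final 4 -12 N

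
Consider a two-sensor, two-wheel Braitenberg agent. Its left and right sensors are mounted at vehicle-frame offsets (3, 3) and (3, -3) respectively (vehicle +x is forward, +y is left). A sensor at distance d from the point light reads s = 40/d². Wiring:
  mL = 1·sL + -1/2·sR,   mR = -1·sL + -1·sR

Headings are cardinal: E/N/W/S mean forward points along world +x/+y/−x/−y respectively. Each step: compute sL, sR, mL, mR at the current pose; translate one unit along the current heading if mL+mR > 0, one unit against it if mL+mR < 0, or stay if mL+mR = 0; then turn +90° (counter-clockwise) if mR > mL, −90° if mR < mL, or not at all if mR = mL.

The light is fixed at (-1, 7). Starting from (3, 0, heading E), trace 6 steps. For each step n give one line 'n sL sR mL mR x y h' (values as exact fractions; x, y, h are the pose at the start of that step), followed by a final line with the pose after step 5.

0 8/13 40/149 932/1937 -1712/1937 3 0 E
1 5/17 2/5 8/85 -59/85 2 0 S
2 40/81 40/9 -140/81 -400/81 2 1 W
3 4 20/29 106/29 -136/29 3 1 N
4 8/13 40/149 932/1937 -1712/1937 3 0 E
5 5/17 2/5 8/85 -59/85 2 0 S
final 2 1 W

n=0: pose=(3,0,E); sL=8/13, sR=40/149; mL=932/1937, mR=-1712/1937; mL+mR=-60/149 → advance -1; mR−mL=-2644/1937 → turn -1·90°
n=1: pose=(2,0,S); sL=5/17, sR=2/5; mL=8/85, mR=-59/85; mL+mR=-3/5 → advance -1; mR−mL=-67/85 → turn -1·90°
n=2: pose=(2,1,W); sL=40/81, sR=40/9; mL=-140/81, mR=-400/81; mL+mR=-20/3 → advance -1; mR−mL=-260/81 → turn -1·90°
n=3: pose=(3,1,N); sL=4, sR=20/29; mL=106/29, mR=-136/29; mL+mR=-30/29 → advance -1; mR−mL=-242/29 → turn -1·90°
n=4: pose=(3,0,E); sL=8/13, sR=40/149; mL=932/1937, mR=-1712/1937; mL+mR=-60/149 → advance -1; mR−mL=-2644/1937 → turn -1·90°
n=5: pose=(2,0,S); sL=5/17, sR=2/5; mL=8/85, mR=-59/85; mL+mR=-3/5 → advance -1; mR−mL=-67/85 → turn -1·90°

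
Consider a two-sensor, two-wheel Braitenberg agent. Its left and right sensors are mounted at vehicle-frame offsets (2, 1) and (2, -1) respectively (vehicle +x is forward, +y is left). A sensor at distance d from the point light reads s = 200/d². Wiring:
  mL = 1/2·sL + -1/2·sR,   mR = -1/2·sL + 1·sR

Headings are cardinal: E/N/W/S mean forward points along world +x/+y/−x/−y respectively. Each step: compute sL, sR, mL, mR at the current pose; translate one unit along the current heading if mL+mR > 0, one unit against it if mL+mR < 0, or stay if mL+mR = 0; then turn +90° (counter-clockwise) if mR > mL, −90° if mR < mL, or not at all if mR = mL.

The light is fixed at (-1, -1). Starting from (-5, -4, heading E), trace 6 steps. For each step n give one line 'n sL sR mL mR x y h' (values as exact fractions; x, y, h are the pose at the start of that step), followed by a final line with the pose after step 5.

0 25 10 15/2 -5/2 -5 -4 E
1 200/29 200/41 1200/1189 1700/1189 -4 -4 S
2 20 100/13 80/13 -30/13 -4 -5 E
3 200/37 40/9 160/333 580/333 -3 -5 S
4 25/2 50/9 125/36 -25/36 -3 -6 E
5 200/49 200/53 400/2597 4500/2597 -2 -6 S
final -2 -7 E

n=0: pose=(-5,-4,E); sL=25, sR=10; mL=15/2, mR=-5/2; mL+mR=5 → advance +1; mR−mL=-10 → turn -1·90°
n=1: pose=(-4,-4,S); sL=200/29, sR=200/41; mL=1200/1189, mR=1700/1189; mL+mR=100/41 → advance +1; mR−mL=500/1189 → turn +1·90°
n=2: pose=(-4,-5,E); sL=20, sR=100/13; mL=80/13, mR=-30/13; mL+mR=50/13 → advance +1; mR−mL=-110/13 → turn -1·90°
n=3: pose=(-3,-5,S); sL=200/37, sR=40/9; mL=160/333, mR=580/333; mL+mR=20/9 → advance +1; mR−mL=140/111 → turn +1·90°
n=4: pose=(-3,-6,E); sL=25/2, sR=50/9; mL=125/36, mR=-25/36; mL+mR=25/9 → advance +1; mR−mL=-25/6 → turn -1·90°
n=5: pose=(-2,-6,S); sL=200/49, sR=200/53; mL=400/2597, mR=4500/2597; mL+mR=100/53 → advance +1; mR−mL=4100/2597 → turn +1·90°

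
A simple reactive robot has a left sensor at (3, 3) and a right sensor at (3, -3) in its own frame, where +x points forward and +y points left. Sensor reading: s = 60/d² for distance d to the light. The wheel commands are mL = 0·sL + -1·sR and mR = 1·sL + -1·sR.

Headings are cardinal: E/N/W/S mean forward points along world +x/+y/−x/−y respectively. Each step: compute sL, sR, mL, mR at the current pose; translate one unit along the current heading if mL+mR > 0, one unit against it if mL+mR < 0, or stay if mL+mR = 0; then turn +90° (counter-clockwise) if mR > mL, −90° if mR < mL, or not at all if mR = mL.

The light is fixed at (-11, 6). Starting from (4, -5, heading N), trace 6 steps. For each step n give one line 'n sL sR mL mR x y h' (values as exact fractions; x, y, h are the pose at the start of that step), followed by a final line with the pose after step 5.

0 15/52 15/97 -15/97 675/5044 4 -5 N
1 20/123 4/15 -4/15 -64/615 4 -6 W
2 30/293 30/197 -30/197 -2880/57721 5 -6 S
3 12/85 60/557 -60/557 1584/47345 5 -5 E
4 15/52 15/97 -15/97 675/5044 4 -5 N
5 20/123 4/15 -4/15 -64/615 4 -6 W
final 5 -6 S

n=0: pose=(4,-5,N); sL=15/52, sR=15/97; mL=-15/97, mR=675/5044; mL+mR=-105/5044 → advance -1; mR−mL=15/52 → turn +1·90°
n=1: pose=(4,-6,W); sL=20/123, sR=4/15; mL=-4/15, mR=-64/615; mL+mR=-76/205 → advance -1; mR−mL=20/123 → turn +1·90°
n=2: pose=(5,-6,S); sL=30/293, sR=30/197; mL=-30/197, mR=-2880/57721; mL+mR=-11670/57721 → advance -1; mR−mL=30/293 → turn +1·90°
n=3: pose=(5,-5,E); sL=12/85, sR=60/557; mL=-60/557, mR=1584/47345; mL+mR=-3516/47345 → advance -1; mR−mL=12/85 → turn +1·90°
n=4: pose=(4,-5,N); sL=15/52, sR=15/97; mL=-15/97, mR=675/5044; mL+mR=-105/5044 → advance -1; mR−mL=15/52 → turn +1·90°
n=5: pose=(4,-6,W); sL=20/123, sR=4/15; mL=-4/15, mR=-64/615; mL+mR=-76/205 → advance -1; mR−mL=20/123 → turn +1·90°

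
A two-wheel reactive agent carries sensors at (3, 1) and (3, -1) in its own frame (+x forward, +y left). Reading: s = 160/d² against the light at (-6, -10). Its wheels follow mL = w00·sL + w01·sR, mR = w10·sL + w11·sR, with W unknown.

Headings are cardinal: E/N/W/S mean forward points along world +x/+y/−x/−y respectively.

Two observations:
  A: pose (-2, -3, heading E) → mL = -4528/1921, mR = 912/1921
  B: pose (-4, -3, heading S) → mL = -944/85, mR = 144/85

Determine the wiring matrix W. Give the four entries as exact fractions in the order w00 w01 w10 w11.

obs A: pose=(-2,-3,E) → sL=160/113, sR=32/17, mL=-4528/1921, mR=912/1921
obs B: pose=(-4,-3,S) → sL=32/5, sR=160/17, mL=-944/85, mR=144/85
sensor matrix S = [[160/113, 32/17], [32/5, 160/17]]; det S = 12288/9605
solve [mL_A; mL_B] = S·[w00; w01] and [mR_A; mR_B] = S·[w10; w11]:
  w00 = -1, w01 = -1/2, w10 = 1, w11 = -1/2

-1 -1/2 1 -1/2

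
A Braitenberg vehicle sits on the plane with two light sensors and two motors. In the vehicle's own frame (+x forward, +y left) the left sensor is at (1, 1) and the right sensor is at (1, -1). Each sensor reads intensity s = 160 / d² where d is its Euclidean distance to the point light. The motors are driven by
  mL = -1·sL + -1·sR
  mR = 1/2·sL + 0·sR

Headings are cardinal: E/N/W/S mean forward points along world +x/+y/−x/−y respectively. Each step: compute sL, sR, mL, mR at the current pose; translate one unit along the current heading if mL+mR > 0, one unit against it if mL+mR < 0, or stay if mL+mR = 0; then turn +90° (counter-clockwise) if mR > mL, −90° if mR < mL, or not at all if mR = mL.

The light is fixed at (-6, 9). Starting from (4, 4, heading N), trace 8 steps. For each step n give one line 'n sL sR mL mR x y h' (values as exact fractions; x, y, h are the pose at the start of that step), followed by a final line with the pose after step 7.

0 160/97 160/137 -37440/13289 80/97 4 4 N
1 16/13 80/53 -1888/689 8/13 4 3 W
2 160/193 160/149 -54720/28757 80/193 5 3 S
3 1 8/9 -17/9 1/2 5 4 E
4 160/97 160/137 -37440/13289 80/97 4 4 N
5 16/13 80/53 -1888/689 8/13 4 3 W
6 160/193 160/149 -54720/28757 80/193 5 3 S
7 1 8/9 -17/9 1/2 5 4 E
final 4 4 N

n=0: pose=(4,4,N); sL=160/97, sR=160/137; mL=-37440/13289, mR=80/97; mL+mR=-26480/13289 → advance -1; mR−mL=48400/13289 → turn +1·90°
n=1: pose=(4,3,W); sL=16/13, sR=80/53; mL=-1888/689, mR=8/13; mL+mR=-1464/689 → advance -1; mR−mL=2312/689 → turn +1·90°
n=2: pose=(5,3,S); sL=160/193, sR=160/149; mL=-54720/28757, mR=80/193; mL+mR=-42800/28757 → advance -1; mR−mL=66640/28757 → turn +1·90°
n=3: pose=(5,4,E); sL=1, sR=8/9; mL=-17/9, mR=1/2; mL+mR=-25/18 → advance -1; mR−mL=43/18 → turn +1·90°
n=4: pose=(4,4,N); sL=160/97, sR=160/137; mL=-37440/13289, mR=80/97; mL+mR=-26480/13289 → advance -1; mR−mL=48400/13289 → turn +1·90°
n=5: pose=(4,3,W); sL=16/13, sR=80/53; mL=-1888/689, mR=8/13; mL+mR=-1464/689 → advance -1; mR−mL=2312/689 → turn +1·90°
n=6: pose=(5,3,S); sL=160/193, sR=160/149; mL=-54720/28757, mR=80/193; mL+mR=-42800/28757 → advance -1; mR−mL=66640/28757 → turn +1·90°
n=7: pose=(5,4,E); sL=1, sR=8/9; mL=-17/9, mR=1/2; mL+mR=-25/18 → advance -1; mR−mL=43/18 → turn +1·90°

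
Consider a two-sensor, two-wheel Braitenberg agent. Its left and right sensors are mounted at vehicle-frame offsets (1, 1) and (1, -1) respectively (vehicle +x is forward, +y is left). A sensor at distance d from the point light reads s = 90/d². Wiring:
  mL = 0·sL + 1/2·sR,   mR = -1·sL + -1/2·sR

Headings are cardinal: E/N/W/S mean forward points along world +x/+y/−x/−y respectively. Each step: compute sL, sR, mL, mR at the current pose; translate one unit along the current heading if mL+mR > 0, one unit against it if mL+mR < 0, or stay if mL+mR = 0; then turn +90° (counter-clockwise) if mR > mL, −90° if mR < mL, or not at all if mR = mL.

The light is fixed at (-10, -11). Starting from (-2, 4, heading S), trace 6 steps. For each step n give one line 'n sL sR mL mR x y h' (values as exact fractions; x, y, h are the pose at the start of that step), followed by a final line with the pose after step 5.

n=0: pose=(-2,4,S); sL=90/277, sR=18/49; mL=9/49, mR=-6903/13573; mL+mR=-90/277 → advance -1; mR−mL=-9396/13573 → turn -1·90°
n=1: pose=(-2,5,W); sL=45/137, sR=45/169; mL=45/338, mR=-21375/46306; mL+mR=-45/137 → advance -1; mR−mL=-13770/23153 → turn -1·90°
n=2: pose=(-1,5,N); sL=90/353, sR=90/389; mL=45/389, mR=-50895/137317; mL+mR=-90/353 → advance -1; mR−mL=-66780/137317 → turn -1·90°
n=3: pose=(-1,4,E); sL=45/178, sR=45/148; mL=45/296, mR=-10665/26344; mL+mR=-45/178 → advance -1; mR−mL=-7335/13172 → turn -1·90°
n=4: pose=(-2,4,S); sL=90/277, sR=18/49; mL=9/49, mR=-6903/13573; mL+mR=-90/277 → advance -1; mR−mL=-9396/13573 → turn -1·90°
n=5: pose=(-2,5,W); sL=45/137, sR=45/169; mL=45/338, mR=-21375/46306; mL+mR=-45/137 → advance -1; mR−mL=-13770/23153 → turn -1·90°

0 90/277 18/49 9/49 -6903/13573 -2 4 S
1 45/137 45/169 45/338 -21375/46306 -2 5 W
2 90/353 90/389 45/389 -50895/137317 -1 5 N
3 45/178 45/148 45/296 -10665/26344 -1 4 E
4 90/277 18/49 9/49 -6903/13573 -2 4 S
5 45/137 45/169 45/338 -21375/46306 -2 5 W
final -1 5 N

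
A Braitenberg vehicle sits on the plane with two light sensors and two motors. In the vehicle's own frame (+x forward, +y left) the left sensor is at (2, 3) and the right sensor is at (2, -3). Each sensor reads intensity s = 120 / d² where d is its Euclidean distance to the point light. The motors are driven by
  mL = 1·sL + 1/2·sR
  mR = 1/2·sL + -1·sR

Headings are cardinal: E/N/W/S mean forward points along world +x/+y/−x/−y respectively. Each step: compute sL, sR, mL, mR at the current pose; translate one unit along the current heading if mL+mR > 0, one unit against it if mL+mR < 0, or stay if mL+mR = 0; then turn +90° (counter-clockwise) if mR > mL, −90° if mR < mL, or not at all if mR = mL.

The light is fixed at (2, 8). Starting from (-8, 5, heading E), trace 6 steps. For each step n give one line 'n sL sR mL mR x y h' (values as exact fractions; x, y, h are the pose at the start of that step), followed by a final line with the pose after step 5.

0 15/8 6/5 99/40 -21/80 -8 5 E
1 120/61 120/169 23940/10309 2820/10309 -7 5 S
2 12/17 60/61 1242/1037 -654/1037 -7 4 W
3 120/173 120/53 16740/9169 -17580/9169 -8 4 N
4 30/17 15/16 1215/544 -15/272 -8 3 E
5 24/17 120/193 5652/3281 276/3281 -7 3 S
final -7 2 W

n=0: pose=(-8,5,E); sL=15/8, sR=6/5; mL=99/40, mR=-21/80; mL+mR=177/80 → advance +1; mR−mL=-219/80 → turn -1·90°
n=1: pose=(-7,5,S); sL=120/61, sR=120/169; mL=23940/10309, mR=2820/10309; mL+mR=26760/10309 → advance +1; mR−mL=-21120/10309 → turn -1·90°
n=2: pose=(-7,4,W); sL=12/17, sR=60/61; mL=1242/1037, mR=-654/1037; mL+mR=588/1037 → advance +1; mR−mL=-1896/1037 → turn -1·90°
n=3: pose=(-8,4,N); sL=120/173, sR=120/53; mL=16740/9169, mR=-17580/9169; mL+mR=-840/9169 → advance -1; mR−mL=-34320/9169 → turn -1·90°
n=4: pose=(-8,3,E); sL=30/17, sR=15/16; mL=1215/544, mR=-15/272; mL+mR=1185/544 → advance +1; mR−mL=-1245/544 → turn -1·90°
n=5: pose=(-7,3,S); sL=24/17, sR=120/193; mL=5652/3281, mR=276/3281; mL+mR=5928/3281 → advance +1; mR−mL=-5376/3281 → turn -1·90°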